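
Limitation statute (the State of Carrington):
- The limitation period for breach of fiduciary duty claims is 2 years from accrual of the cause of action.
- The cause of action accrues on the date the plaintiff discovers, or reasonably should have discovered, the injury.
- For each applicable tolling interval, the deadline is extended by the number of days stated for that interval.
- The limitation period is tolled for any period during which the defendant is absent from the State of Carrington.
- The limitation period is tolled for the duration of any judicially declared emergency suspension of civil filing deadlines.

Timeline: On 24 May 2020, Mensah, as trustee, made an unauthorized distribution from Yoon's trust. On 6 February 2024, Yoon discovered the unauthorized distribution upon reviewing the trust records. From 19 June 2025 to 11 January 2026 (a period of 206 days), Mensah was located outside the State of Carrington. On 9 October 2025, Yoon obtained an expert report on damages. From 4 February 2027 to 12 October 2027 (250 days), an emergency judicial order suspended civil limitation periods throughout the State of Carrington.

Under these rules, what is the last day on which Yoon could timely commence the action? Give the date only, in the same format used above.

31 August 2026

Accrual is tied to discovery, so the period began on 6 February 2024 rather than on 24 May 2020 when the act occurred.
The untolled deadline — 2 years after 6 February 2024 — is 6 February 2026.
The defendant's absence from the jurisdiction from 19 June 2025 to 11 January 2026 tolled the period for 206 days, extending the deadline to 31 August 2026.
The emergency suspension of filing deadlines from 4 February 2027 to 12 October 2027 began after the period had already run on 31 August 2026, so it has no tolling effect.
The other events in the timeline have no effect on the limitation period under the stated rules.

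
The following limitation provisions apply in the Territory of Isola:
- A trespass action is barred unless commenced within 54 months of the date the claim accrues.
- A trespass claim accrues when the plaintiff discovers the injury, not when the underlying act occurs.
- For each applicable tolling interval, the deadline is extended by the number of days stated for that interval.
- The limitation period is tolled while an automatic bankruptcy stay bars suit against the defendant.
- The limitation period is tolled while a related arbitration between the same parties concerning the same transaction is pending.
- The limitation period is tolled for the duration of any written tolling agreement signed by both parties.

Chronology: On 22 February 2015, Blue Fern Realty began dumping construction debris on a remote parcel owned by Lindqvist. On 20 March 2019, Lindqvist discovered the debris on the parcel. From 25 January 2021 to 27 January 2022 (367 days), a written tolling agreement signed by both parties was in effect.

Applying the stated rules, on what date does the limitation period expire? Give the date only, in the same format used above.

Accrual is tied to discovery, so the period began on 20 March 2019 rather than on 22 February 2015 when the act occurred.
The untolled deadline — 54 months after 20 March 2019 — is 20 September 2023.
The written tolling agreement from 25 January 2021 to 27 January 2022 tolled the period for 367 days, extending the deadline to 21 September 2024.

21 September 2024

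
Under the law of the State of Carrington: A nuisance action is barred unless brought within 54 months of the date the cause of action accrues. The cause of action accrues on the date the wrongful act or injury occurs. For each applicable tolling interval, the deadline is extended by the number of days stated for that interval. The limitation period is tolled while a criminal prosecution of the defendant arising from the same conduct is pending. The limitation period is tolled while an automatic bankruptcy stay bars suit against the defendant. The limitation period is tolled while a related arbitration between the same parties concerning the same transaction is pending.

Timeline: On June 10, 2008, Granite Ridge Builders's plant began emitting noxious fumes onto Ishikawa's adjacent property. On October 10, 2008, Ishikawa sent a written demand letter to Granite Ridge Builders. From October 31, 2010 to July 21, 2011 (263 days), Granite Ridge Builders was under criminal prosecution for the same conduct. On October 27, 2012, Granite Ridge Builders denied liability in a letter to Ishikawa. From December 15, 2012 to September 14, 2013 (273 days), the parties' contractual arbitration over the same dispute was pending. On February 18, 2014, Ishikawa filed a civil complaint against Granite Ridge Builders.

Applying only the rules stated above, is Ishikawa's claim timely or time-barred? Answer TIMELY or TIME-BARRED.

The limitation period began to run on June 10, 2008.
54 months from June 10, 2008 is December 10, 2012.
The period was tolled for 263 days by the pending criminal prosecution (October 31, 2010 to July 21, 2011), pushing the deadline to August 30, 2013.
Because the pending related arbitration ran from December 15, 2012 to September 14, 2013, the deadline is extended by 273 days to May 30, 2014.
The other events in the timeline have no effect on the limitation period under the stated rules.
Ishikawa filed on February 18, 2014, before the May 30, 2014 deadline, so the action is timely.

TIMELY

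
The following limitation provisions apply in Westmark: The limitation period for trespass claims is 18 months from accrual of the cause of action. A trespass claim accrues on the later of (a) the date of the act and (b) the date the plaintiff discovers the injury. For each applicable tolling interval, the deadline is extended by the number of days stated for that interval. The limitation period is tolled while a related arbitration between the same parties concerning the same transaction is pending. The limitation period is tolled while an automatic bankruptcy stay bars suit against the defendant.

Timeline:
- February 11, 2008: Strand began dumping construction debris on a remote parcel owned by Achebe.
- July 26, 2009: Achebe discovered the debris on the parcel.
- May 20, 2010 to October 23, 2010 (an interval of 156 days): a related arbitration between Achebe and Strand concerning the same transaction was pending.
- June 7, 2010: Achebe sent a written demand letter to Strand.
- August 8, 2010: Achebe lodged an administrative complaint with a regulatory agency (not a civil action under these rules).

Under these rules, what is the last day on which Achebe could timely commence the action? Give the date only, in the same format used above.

July 1, 2011

Taking the later of the act (February 11, 2008) and discovery (July 26, 2009), the claim accrued on July 26, 2009.
Adding the 18 months base period to July 26, 2009 gives a deadline of January 26, 2011, before any tolling.
Because the pending related arbitration ran from May 20, 2010 to October 23, 2010, the deadline is extended by 156 days to July 1, 2011.
None of the other events listed affects the running of the period under the stated rules.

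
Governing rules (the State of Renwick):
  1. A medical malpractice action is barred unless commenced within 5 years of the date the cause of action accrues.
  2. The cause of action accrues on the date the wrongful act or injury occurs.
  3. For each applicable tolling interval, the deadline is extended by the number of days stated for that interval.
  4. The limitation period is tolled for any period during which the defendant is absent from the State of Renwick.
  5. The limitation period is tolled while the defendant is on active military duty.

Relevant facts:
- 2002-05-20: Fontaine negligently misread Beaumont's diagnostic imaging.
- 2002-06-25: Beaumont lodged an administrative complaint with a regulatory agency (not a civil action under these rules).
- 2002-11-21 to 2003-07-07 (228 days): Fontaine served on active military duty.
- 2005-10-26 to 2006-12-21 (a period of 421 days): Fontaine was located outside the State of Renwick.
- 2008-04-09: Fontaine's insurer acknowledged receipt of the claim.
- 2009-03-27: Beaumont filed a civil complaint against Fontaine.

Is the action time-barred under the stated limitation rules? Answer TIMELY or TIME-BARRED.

The claim accrued on 2002-05-20, when the wrongful act occurred.
Adding the 5 years base period to 2002-05-20 gives a deadline of 2007-05-20, before any tolling.
The defendant's active military service from 2002-11-21 to 2003-07-07 tolled the period for 228 days, extending the deadline to 2008-01-03.
The period was tolled for 421 days by the defendant's absence from the jurisdiction (2005-10-26 to 2006-12-21), pushing the deadline to 2009-02-27.
Nothing else in the chronology tolls or restarts the period.
Filing on 2009-03-27 missed the 2009-02-27 deadline — the action is time-barred.

TIME-BARRED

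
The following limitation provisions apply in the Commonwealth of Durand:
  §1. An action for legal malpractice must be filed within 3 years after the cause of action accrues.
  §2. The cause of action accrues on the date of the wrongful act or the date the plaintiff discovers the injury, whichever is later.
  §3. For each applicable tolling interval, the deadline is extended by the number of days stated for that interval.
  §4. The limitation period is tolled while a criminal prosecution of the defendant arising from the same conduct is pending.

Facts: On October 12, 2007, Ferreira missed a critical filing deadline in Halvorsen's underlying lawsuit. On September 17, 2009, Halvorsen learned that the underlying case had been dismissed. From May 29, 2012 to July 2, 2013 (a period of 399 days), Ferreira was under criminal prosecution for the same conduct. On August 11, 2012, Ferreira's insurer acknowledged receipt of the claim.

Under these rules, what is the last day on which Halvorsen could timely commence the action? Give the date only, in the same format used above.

October 21, 2013

Because discovery on September 17, 2009 post-dates the October 12, 2007 act, accrual under the later-of rule falls on September 17, 2009.
Adding the 3 years base period to September 17, 2009 gives a deadline of September 17, 2012, before any tolling.
Because the pending criminal prosecution ran from May 29, 2012 to July 2, 2013, the deadline is extended by 399 days to October 21, 2013.
None of the other events listed affects the running of the period under the stated rules.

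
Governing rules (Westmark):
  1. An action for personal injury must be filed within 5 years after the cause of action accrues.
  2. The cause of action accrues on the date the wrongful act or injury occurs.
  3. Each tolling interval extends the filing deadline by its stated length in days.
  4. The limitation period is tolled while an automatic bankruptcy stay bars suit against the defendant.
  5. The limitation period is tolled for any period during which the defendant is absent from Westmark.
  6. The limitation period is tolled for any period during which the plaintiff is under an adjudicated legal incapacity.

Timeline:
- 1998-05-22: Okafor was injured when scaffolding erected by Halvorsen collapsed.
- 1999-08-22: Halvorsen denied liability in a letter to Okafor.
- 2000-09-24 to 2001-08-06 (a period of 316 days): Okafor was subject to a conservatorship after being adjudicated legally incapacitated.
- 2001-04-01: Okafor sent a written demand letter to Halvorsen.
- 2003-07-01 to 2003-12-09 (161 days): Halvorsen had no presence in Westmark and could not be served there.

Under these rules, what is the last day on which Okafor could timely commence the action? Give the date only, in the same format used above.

The limitation period began to run on 1998-05-22.
5 years from 1998-05-22 is 2003-05-22.
Because the plaintiff's legal incapacity ran from 2000-09-24 to 2001-08-06, the deadline is extended by 316 days to 2004-04-02.
Because the defendant's absence from the jurisdiction ran from 2003-07-01 to 2003-12-09, the deadline is extended by 161 days to 2004-09-10.
None of the other events listed affects the running of the period under the stated rules.

2004-09-10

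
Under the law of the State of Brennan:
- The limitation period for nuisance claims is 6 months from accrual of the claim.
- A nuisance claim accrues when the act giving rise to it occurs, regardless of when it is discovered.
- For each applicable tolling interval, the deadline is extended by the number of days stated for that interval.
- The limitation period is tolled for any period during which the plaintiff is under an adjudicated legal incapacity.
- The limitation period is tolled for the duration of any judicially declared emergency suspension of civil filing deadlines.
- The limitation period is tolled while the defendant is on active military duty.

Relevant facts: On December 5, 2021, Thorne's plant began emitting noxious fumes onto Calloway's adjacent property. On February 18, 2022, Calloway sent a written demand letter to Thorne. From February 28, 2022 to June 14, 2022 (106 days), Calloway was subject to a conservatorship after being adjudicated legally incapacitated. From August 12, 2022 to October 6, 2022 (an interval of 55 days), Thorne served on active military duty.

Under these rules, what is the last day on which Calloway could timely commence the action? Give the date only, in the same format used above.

November 13, 2022

The claim accrued on December 5, 2021, the date of the act.
The untolled deadline — 6 months after December 5, 2021 — is June 5, 2022.
Because the plaintiff's legal incapacity ran from February 28, 2022 to June 14, 2022, the deadline is extended by 106 days to September 19, 2022.
Because the defendant's active military service ran from August 12, 2022 to October 6, 2022, the deadline is extended by 55 days to November 13, 2022.
The other events in the timeline have no effect on the limitation period under the stated rules.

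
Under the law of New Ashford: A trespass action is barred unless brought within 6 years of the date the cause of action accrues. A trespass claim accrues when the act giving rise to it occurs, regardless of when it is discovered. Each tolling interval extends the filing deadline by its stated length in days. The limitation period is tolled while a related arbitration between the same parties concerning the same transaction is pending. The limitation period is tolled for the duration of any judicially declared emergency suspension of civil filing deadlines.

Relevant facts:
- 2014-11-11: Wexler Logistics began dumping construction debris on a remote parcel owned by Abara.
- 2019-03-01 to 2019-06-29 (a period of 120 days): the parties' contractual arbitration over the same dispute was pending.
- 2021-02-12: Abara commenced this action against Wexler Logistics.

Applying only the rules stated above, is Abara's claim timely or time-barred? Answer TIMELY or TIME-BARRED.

TIMELY

The claim accrued on 2014-11-11, when the wrongful act occurred.
6 years from 2014-11-11 is 2020-11-11.
The period was tolled for 120 days by the pending related arbitration (2019-03-01 to 2019-06-29), pushing the deadline to 2021-03-11.
Abara filed on 2021-02-12, before the 2021-03-11 deadline, so the action is timely.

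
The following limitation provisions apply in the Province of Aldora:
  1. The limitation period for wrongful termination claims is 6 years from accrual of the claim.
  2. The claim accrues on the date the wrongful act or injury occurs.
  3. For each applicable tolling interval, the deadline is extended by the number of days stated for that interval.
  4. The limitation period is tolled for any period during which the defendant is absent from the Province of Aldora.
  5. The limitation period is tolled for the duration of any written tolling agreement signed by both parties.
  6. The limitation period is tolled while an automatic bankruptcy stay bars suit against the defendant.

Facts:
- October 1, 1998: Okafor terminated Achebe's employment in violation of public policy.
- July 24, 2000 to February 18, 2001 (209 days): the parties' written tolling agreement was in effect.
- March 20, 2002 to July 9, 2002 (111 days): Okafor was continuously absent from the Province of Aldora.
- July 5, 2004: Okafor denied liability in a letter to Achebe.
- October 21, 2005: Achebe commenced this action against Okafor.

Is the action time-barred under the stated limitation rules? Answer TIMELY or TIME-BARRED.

The claim accrued on October 1, 1998, when the wrongful act occurred.
Adding the 6 years base period to October 1, 1998 gives a deadline of October 1, 2004, before any tolling.
The written tolling agreement from July 24, 2000 to February 18, 2001 tolled the period for 209 days, extending the deadline to April 28, 2005.
Because the defendant's absence from the jurisdiction ran from March 20, 2002 to July 9, 2002, the deadline is extended by 111 days to August 17, 2005.
The other events in the timeline have no effect on the limitation period under the stated rules.
Filing on October 21, 2005 missed the August 17, 2005 deadline — the action is time-barred.

TIME-BARRED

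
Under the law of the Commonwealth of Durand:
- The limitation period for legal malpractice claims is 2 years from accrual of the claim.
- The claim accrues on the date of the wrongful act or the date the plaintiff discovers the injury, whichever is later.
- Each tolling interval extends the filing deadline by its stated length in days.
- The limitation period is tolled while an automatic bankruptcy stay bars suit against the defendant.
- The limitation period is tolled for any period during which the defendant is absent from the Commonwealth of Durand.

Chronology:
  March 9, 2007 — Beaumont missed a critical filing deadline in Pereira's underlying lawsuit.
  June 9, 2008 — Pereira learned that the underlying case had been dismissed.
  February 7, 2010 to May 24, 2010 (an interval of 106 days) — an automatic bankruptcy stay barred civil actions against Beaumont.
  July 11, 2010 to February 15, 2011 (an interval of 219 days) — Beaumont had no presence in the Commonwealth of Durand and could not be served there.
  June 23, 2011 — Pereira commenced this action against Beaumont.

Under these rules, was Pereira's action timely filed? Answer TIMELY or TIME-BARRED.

The claim accrued on June 9, 2008 — the later of the March 9, 2007 act and the June 9, 2008 discovery.
2 years from June 9, 2008 is June 9, 2010.
The period was tolled for 106 days by the automatic bankruptcy stay (February 7, 2010 to May 24, 2010), pushing the deadline to September 23, 2010.
Because the defendant's absence from the jurisdiction ran from July 11, 2010 to February 15, 2011, the deadline is extended by 219 days to April 30, 2011.
Pereira filed on June 23, 2011, after the April 30, 2011 deadline, so the action is time-barred.

TIME-BARRED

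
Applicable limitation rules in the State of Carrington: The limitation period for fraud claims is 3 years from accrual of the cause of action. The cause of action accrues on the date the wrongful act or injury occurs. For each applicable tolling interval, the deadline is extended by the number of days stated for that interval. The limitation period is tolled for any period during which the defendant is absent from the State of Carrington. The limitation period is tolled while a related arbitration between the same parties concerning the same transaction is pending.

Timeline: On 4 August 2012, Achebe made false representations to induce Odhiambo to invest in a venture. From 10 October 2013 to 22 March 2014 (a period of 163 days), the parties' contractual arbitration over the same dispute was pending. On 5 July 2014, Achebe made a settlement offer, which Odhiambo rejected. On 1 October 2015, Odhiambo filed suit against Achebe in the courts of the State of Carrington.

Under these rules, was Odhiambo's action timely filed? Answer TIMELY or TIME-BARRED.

The cause of action accrued on 4 August 2012, the date of the act.
3 years from 4 August 2012 is 4 August 2015.
Because the pending related arbitration ran from 10 October 2013 to 22 March 2014, the deadline is extended by 163 days to 14 January 2016.
The other events in the timeline have no effect on the limitation period under the stated rules.
Filing on 1 October 2015 beat the 14 January 2016 deadline — the action is timely.

TIMELY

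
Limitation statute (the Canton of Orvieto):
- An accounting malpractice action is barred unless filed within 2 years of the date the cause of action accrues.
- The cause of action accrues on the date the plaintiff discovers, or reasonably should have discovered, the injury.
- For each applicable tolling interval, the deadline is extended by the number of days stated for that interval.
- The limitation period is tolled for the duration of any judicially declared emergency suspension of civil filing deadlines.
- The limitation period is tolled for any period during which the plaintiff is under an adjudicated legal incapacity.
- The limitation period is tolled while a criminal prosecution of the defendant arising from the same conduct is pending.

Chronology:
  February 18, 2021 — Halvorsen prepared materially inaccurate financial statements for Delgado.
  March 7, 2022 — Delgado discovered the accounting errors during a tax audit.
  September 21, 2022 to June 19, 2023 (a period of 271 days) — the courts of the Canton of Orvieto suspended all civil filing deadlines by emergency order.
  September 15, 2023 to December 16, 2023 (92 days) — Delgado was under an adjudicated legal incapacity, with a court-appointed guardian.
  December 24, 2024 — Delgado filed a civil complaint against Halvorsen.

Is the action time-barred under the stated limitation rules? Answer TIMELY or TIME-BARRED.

The claim did not accrue until Delgado discovered the injury on March 7, 2022; the February 18, 2021 act date does not start the clock under the stated rule.
Adding the 2 years base period to March 7, 2022 gives a deadline of March 7, 2024, before any tolling.
The period was tolled for 271 days by the emergency suspension of filing deadlines (September 21, 2022 to June 19, 2023), pushing the deadline to December 3, 2024.
The period was tolled for 92 days by the plaintiff's legal incapacity (September 15, 2023 to December 16, 2023), pushing the deadline to March 5, 2025.
The December 24, 2024 filing precedes the March 5, 2025 deadline; the claim is timely.

TIMELY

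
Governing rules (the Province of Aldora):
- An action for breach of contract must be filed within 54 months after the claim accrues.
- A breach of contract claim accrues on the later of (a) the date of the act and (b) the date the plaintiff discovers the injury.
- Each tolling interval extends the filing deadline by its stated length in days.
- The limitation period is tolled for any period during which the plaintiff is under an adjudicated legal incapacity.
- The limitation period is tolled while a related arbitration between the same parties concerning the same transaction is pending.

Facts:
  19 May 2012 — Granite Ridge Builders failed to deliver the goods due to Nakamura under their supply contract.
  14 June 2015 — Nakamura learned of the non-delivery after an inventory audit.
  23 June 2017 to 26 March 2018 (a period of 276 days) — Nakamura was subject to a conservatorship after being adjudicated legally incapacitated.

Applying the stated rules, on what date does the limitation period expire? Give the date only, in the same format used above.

Because discovery on 14 June 2015 post-dates the 19 May 2012 act, accrual under the later-of rule falls on 14 June 2015.
The untolled deadline — 54 months after 14 June 2015 — is 14 December 2019.
Because the plaintiff's legal incapacity ran from 23 June 2017 to 26 March 2018, the deadline is extended by 276 days to 15 September 2020.

15 September 2020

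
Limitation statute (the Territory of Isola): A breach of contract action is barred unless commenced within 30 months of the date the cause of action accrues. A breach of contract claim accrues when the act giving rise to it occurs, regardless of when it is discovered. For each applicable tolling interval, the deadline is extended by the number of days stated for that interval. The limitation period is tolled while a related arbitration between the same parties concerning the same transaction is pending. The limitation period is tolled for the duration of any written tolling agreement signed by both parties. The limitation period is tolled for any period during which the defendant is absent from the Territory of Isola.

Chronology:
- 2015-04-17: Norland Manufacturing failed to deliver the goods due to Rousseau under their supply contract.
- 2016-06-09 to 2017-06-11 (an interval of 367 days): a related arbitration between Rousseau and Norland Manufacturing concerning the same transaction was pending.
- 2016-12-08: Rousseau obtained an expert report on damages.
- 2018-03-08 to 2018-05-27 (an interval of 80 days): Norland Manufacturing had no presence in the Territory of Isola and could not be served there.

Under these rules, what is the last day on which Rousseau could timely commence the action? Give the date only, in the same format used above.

2019-01-07

The limitation period began to run on 2015-04-17.
30 months from 2015-04-17 is 2017-10-17.
Because the pending related arbitration ran from 2016-06-09 to 2017-06-11, the deadline is extended by 367 days to 2018-10-19.
The defendant's absence from the jurisdiction from 2018-03-08 to 2018-05-27 tolled the period for 80 days, extending the deadline to 2019-01-07.
The other events in the timeline have no effect on the limitation period under the stated rules.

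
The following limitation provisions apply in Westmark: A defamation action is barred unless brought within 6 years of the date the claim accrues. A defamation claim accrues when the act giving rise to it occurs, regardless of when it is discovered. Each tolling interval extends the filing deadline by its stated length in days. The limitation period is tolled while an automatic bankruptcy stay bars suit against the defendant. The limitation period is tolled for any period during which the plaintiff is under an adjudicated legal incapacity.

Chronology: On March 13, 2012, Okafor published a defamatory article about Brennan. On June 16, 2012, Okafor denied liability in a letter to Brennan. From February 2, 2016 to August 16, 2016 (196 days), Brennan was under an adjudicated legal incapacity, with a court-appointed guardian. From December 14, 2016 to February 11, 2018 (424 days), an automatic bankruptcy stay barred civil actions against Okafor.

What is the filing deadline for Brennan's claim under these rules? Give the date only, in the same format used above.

The claim accrued on March 13, 2012, the date of the act.
The untolled deadline — 6 years after March 13, 2012 — is March 13, 2018.
Because the plaintiff's legal incapacity ran from February 2, 2016 to August 16, 2016, the deadline is extended by 196 days to September 25, 2018.
The automatic bankruptcy stay from December 14, 2016 to February 11, 2018 tolled the period for 424 days, extending the deadline to November 23, 2019.
Nothing else in the chronology tolls or restarts the period.

November 23, 2019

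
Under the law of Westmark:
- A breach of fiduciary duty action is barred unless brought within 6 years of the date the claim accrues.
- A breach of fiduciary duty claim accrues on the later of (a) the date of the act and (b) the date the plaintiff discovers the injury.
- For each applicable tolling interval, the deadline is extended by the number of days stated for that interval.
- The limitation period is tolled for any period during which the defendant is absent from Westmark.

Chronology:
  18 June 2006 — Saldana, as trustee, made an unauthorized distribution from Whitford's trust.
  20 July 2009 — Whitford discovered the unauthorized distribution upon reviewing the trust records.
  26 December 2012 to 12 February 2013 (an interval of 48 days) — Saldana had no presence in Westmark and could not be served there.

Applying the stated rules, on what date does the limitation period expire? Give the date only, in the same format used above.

Taking the later of the act (18 June 2006) and discovery (20 July 2009), the claim accrued on 20 July 2009.
The untolled deadline — 6 years after 20 July 2009 — is 20 July 2015.
The period was tolled for 48 days by the defendant's absence from the jurisdiction (26 December 2012 to 12 February 2013), pushing the deadline to 6 September 2015.

6 September 2015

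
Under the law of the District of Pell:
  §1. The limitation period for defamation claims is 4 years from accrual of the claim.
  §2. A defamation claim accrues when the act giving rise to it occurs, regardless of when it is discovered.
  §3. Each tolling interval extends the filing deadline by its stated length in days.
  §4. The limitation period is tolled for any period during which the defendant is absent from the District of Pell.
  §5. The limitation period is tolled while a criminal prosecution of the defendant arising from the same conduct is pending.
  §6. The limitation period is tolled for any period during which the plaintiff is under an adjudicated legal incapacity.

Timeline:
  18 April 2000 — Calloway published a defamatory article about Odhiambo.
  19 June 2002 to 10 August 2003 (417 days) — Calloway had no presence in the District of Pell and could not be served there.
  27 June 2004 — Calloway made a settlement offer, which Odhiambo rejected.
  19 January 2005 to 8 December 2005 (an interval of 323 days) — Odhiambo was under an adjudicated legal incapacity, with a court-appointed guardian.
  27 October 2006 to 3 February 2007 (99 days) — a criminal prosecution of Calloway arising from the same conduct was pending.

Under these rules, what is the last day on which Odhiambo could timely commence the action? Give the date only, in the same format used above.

The claim accrued on 18 April 2000, the date of the act.
The untolled deadline — 4 years after 18 April 2000 — is 18 April 2004.
Because the defendant's absence from the jurisdiction ran from 19 June 2002 to 10 August 2003, the deadline is extended by 417 days to 9 June 2005.
Because the plaintiff's legal incapacity ran from 19 January 2005 to 8 December 2005, the deadline is extended by 323 days to 28 April 2006.
By the time the pending criminal prosecution began on 27 October 2006, the limitation period had already expired on 28 April 2006; that interval cannot revive it.
None of the other events listed affects the running of the period under the stated rules.

28 April 2006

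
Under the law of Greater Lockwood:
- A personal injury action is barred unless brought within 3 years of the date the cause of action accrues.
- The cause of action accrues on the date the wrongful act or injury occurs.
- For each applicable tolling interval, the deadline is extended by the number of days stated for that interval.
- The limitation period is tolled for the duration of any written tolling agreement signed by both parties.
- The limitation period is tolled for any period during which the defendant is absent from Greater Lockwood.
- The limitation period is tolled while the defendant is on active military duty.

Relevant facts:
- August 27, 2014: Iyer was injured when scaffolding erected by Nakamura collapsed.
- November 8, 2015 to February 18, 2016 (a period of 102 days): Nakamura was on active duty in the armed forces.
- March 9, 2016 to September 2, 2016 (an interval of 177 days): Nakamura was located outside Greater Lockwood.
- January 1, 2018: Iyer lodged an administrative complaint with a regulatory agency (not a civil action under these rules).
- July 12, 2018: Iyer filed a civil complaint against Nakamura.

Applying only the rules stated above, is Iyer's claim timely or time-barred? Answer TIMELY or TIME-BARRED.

TIME-BARRED

The cause of action accrued on August 27, 2014, the date of the act.
3 years from August 27, 2014 is August 27, 2017.
The defendant's active military service from November 8, 2015 to February 18, 2016 tolled the period for 102 days, extending the deadline to December 7, 2017.
Because the defendant's absence from the jurisdiction ran from March 9, 2016 to September 2, 2016, the deadline is extended by 177 days to June 2, 2018.
The other events in the timeline have no effect on the limitation period under the stated rules.
Filing on July 12, 2018 missed the June 2, 2018 deadline — the action is time-barred.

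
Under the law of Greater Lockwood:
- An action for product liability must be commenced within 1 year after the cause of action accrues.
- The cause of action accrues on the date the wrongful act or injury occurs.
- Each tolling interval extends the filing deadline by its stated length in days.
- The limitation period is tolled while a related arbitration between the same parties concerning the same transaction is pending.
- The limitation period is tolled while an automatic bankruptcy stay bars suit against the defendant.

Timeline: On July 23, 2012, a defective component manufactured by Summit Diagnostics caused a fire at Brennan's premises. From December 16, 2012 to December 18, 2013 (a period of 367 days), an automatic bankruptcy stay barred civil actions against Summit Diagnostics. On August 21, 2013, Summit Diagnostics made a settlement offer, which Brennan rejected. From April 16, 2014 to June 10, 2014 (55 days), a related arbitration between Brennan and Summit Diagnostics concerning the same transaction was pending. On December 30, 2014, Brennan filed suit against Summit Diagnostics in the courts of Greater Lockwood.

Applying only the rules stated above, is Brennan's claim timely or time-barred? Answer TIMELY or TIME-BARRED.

The cause of action accrued on July 23, 2012, the date of the act.
Adding the 1 year base period to July 23, 2012 gives a deadline of July 23, 2013, before any tolling.
The period was tolled for 367 days by the automatic bankruptcy stay (December 16, 2012 to December 18, 2013), pushing the deadline to July 25, 2014.
The period was tolled for 55 days by the pending related arbitration (April 16, 2014 to June 10, 2014), pushing the deadline to September 18, 2014.
Nothing else in the chronology tolls or restarts the period.
Brennan filed on December 30, 2014, after the September 18, 2014 deadline, so the action is time-barred.

TIME-BARRED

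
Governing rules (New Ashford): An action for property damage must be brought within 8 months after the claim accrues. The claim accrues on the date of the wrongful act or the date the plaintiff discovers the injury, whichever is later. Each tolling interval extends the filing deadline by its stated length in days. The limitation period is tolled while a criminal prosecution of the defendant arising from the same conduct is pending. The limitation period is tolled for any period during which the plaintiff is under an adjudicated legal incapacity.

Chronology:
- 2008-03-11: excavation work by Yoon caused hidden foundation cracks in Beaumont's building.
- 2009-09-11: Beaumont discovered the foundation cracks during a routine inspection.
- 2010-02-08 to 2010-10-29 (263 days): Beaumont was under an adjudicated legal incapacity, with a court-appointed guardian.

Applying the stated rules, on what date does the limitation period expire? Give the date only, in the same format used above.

The claim accrued on 2009-09-11 — the later of the 2008-03-11 act and the 2009-09-11 discovery.
Adding the 8 months base period to 2009-09-11 gives a deadline of 2010-05-11, before any tolling.
Because the plaintiff's legal incapacity ran from 2010-02-08 to 2010-10-29, the deadline is extended by 263 days to 2011-01-29.

2011-01-29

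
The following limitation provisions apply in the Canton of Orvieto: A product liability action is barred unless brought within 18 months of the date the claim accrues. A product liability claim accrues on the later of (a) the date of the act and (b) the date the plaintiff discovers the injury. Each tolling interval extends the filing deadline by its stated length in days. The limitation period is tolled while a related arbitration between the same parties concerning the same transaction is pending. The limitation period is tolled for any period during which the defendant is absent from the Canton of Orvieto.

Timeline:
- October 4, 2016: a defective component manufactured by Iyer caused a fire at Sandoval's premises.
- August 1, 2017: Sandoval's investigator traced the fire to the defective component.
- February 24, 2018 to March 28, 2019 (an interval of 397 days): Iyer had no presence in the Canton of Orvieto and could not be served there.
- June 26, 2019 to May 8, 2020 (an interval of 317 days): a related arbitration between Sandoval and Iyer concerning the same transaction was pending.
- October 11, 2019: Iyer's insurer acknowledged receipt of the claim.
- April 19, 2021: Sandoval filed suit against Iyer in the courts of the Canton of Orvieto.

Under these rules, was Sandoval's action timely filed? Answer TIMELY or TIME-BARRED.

Taking the later of the act (October 4, 2016) and discovery (August 1, 2017), the claim accrued on August 1, 2017.
18 months from August 1, 2017 is February 1, 2019.
Because the defendant's absence from the jurisdiction ran from February 24, 2018 to March 28, 2019, the deadline is extended by 397 days to March 4, 2020.
The pending related arbitration from June 26, 2019 to May 8, 2020 tolled the period for 317 days, extending the deadline to January 15, 2021.
Nothing else in the chronology tolls or restarts the period.
Filing on April 19, 2021 missed the January 15, 2021 deadline — the action is time-barred.

TIME-BARRED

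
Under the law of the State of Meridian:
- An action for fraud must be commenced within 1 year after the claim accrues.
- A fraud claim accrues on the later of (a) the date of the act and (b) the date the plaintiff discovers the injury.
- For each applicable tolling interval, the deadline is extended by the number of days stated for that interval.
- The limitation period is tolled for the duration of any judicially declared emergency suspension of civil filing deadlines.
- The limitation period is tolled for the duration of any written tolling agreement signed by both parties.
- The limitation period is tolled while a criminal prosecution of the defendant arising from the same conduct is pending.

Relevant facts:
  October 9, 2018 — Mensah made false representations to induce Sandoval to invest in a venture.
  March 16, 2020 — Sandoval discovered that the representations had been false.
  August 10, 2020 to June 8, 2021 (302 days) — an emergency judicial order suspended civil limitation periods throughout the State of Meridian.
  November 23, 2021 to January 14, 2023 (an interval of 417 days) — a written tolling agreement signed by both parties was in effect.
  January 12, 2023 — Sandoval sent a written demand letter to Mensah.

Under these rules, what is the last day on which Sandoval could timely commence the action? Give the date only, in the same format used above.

The claim accrued on March 16, 2020 — the later of the October 9, 2018 act and the March 16, 2020 discovery.
The untolled deadline — 1 year after March 16, 2020 — is March 16, 2021.
The emergency suspension of filing deadlines from August 10, 2020 to June 8, 2021 tolled the period for 302 days, extending the deadline to January 12, 2022.
The written tolling agreement from November 23, 2021 to January 14, 2023 tolled the period for 417 days, extending the deadline to March 5, 2023.
Nothing else in the chronology tolls or restarts the period.

March 5, 2023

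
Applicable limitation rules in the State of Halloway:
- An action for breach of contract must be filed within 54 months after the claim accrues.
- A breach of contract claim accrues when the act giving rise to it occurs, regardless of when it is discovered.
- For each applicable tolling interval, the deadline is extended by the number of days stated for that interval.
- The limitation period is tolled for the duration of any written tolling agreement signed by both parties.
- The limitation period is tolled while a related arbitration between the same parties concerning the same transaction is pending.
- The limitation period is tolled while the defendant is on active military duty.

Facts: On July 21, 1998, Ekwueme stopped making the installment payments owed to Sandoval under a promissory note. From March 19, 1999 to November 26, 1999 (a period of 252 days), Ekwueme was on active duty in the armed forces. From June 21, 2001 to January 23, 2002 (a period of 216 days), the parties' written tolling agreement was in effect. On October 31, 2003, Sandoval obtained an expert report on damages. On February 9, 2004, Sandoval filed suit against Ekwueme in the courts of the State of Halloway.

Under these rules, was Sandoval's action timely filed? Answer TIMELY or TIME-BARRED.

TIMELY

The limitation period began to run on July 21, 1998.
54 months from July 21, 1998 is January 21, 2003.
Because the defendant's active military service ran from March 19, 1999 to November 26, 1999, the deadline is extended by 252 days to September 30, 2003.
The written tolling agreement from June 21, 2001 to January 23, 2002 tolled the period for 216 days, extending the deadline to May 3, 2004.
None of the other events listed affects the running of the period under the stated rules.
Filing on February 9, 2004 beat the May 3, 2004 deadline — the action is timely.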